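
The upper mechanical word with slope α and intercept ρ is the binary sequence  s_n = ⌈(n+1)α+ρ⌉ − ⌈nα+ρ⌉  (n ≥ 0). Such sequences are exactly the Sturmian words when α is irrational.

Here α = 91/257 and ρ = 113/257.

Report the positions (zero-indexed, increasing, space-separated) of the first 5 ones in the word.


n=0: ⌈204/257⌉−⌈113/257⌉ = 1−1 = 0
n=1: ⌈295/257⌉−⌈204/257⌉ = 2−1 = 1  ← one
n=2: ⌈386/257⌉−⌈295/257⌉ = 2−2 = 0
n=3: ⌈477/257⌉−⌈386/257⌉ = 2−2 = 0
n=4: ⌈568/257⌉−⌈477/257⌉ = 3−2 = 1  ← one
n=5: ⌈659/257⌉−⌈568/257⌉ = 3−3 = 0
n=6: ⌈750/257⌉−⌈659/257⌉ = 3−3 = 0
n=7: ⌈841/257⌉−⌈750/257⌉ = 4−3 = 1  ← one
n=8: ⌈932/257⌉−⌈841/257⌉ = 4−4 = 0
n=9: ⌈1023/257⌉−⌈932/257⌉ = 4−4 = 0
n=10: ⌈1114/257⌉−⌈1023/257⌉ = 5−4 = 1  ← one
n=11: ⌈1205/257⌉−⌈1114/257⌉ = 5−5 = 0
n=12: ⌈1296/257⌉−⌈1205/257⌉ = 6−5 = 1  ← one
positions of the first 5 ones: 1 4 7 10 12

1 4 7 10 12


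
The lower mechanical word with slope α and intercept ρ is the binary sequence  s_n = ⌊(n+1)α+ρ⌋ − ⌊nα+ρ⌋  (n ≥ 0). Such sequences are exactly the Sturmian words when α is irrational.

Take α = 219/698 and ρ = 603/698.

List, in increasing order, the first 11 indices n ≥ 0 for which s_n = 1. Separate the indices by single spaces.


0 3 6 9 13 16 19 22 25 29 32

n=0: ⌊822/698⌋−⌊603/698⌋ = 1−0 = 1  ← one
n=1: ⌊1041/698⌋−⌊822/698⌋ = 1−1 = 0
n=2: ⌊1260/698⌋−⌊1041/698⌋ = 1−1 = 0
n=3: ⌊1479/698⌋−⌊1260/698⌋ = 2−1 = 1  ← one
n=4: ⌊1698/698⌋−⌊1479/698⌋ = 2−2 = 0
n=5: ⌊1917/698⌋−⌊1698/698⌋ = 2−2 = 0
n=6: ⌊2136/698⌋−⌊1917/698⌋ = 3−2 = 1  ← one
n=7: ⌊2355/698⌋−⌊2136/698⌋ = 3−3 = 0
n=8: ⌊2574/698⌋−⌊2355/698⌋ = 3−3 = 0
n=9: ⌊2793/698⌋−⌊2574/698⌋ = 4−3 = 1  ← one
n=10: ⌊3012/698⌋−⌊2793/698⌋ = 4−4 = 0
n=11: ⌊3231/698⌋−⌊3012/698⌋ = 4−4 = 0
n=12: ⌊3450/698⌋−⌊3231/698⌋ = 4−4 = 0
n=13: ⌊3669/698⌋−⌊3450/698⌋ = 5−4 = 1  ← one
n=14: ⌊3888/698⌋−⌊3669/698⌋ = 5−5 = 0
n=15: ⌊4107/698⌋−⌊3888/698⌋ = 5−5 = 0
n=16: ⌊4326/698⌋−⌊4107/698⌋ = 6−5 = 1  ← one
n=17: ⌊4545/698⌋−⌊4326/698⌋ = 6−6 = 0
n=18: ⌊4764/698⌋−⌊4545/698⌋ = 6−6 = 0
n=19: ⌊4983/698⌋−⌊4764/698⌋ = 7−6 = 1  ← one
n=20: ⌊5202/698⌋−⌊4983/698⌋ = 7−7 = 0
n=21: ⌊5421/698⌋−⌊5202/698⌋ = 7−7 = 0
n=22: ⌊5640/698⌋−⌊5421/698⌋ = 8−7 = 1  ← one
n=23: ⌊5859/698⌋−⌊5640/698⌋ = 8−8 = 0
n=24: ⌊6078/698⌋−⌊5859/698⌋ = 8−8 = 0
n=25: ⌊6297/698⌋−⌊6078/698⌋ = 9−8 = 1  ← one
n=26: ⌊6516/698⌋−⌊6297/698⌋ = 9−9 = 0
n=27: ⌊6735/698⌋−⌊6516/698⌋ = 9−9 = 0
n=28: ⌊6954/698⌋−⌊6735/698⌋ = 9−9 = 0
n=29: ⌊7173/698⌋−⌊6954/698⌋ = 10−9 = 1  ← one
n=30: ⌊7392/698⌋−⌊7173/698⌋ = 10−10 = 0
n=31: ⌊7611/698⌋−⌊7392/698⌋ = 10−10 = 0
n=32: ⌊7830/698⌋−⌊7611/698⌋ = 11−10 = 1  ← one
positions of the first 11 ones: 0 3 6 9 13 16 19 22 25 29 32


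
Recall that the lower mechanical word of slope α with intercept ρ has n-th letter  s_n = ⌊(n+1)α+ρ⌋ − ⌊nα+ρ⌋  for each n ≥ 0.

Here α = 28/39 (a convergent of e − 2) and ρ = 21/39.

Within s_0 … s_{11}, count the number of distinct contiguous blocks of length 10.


3

t_n = ⌊(n·28+21)/39⌋ for n = 0 … 12:
  n=0…9: ⌊21/39⌋=0 ⌊49/39⌋=1 ⌊77/39⌋=1 ⌊105/39⌋=2 ⌊133/39⌋=3 ⌊161/39⌋=4 ⌊189/39⌋=4 ⌊217/39⌋=5 ⌊245/39⌋=6 ⌊273/39⌋=7
  n=10…12: ⌊301/39⌋=7 ⌊329/39⌋=8 ⌊357/39⌋=9
s_n = t_(n+1) − t_n for n = 0 … 11 gives
prefix = 101110111011
slide a length-10 window over [0..9] … [2..11] (3 windows); first occurrence of each distinct factor:
  [  0..  9] 1011101110
  [  1.. 10] 0111011101
  [  2.. 11] 1110111011
distinct factors: {0111011101, 1011101110, 1110111011}
count = 3  (Sturmian bound for length 10 is 11)


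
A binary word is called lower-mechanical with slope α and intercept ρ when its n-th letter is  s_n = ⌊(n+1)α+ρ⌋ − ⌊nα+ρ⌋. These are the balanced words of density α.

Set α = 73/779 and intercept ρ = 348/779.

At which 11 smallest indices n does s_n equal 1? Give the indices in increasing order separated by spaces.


n=0: ⌊421/779⌋−⌊348/779⌋ = 0−0 = 0
n=1: ⌊494/779⌋−⌊421/779⌋ = 0−0 = 0
  …
n=5: ⌊786/779⌋−⌊713/779⌋ = 1−0 = 1  ← one
n=6: ⌊859/779⌋−⌊786/779⌋ = 1−1 = 0
n=7: ⌊932/779⌋−⌊859/779⌋ = 1−1 = 0
  …
n=16: ⌊1589/779⌋−⌊1516/779⌋ = 2−1 = 1  ← one
n=17: ⌊1662/779⌋−⌊1589/779⌋ = 2−2 = 0
n=18: ⌊1735/779⌋−⌊1662/779⌋ = 2−2 = 0
  …
n=27: ⌊2392/779⌋−⌊2319/779⌋ = 3−2 = 1  ← one
n=28: ⌊2465/779⌋−⌊2392/779⌋ = 3−3 = 0
n=29: ⌊2538/779⌋−⌊2465/779⌋ = 3−3 = 0
  …
n=37: ⌊3122/779⌋−⌊3049/779⌋ = 4−3 = 1  ← one
n=38: ⌊3195/779⌋−⌊3122/779⌋ = 4−4 = 0
n=39: ⌊3268/779⌋−⌊3195/779⌋ = 4−4 = 0
  …
n=48: ⌊3925/779⌋−⌊3852/779⌋ = 5−4 = 1  ← one
n=49: ⌊3998/779⌋−⌊3925/779⌋ = 5−5 = 0
n=50: ⌊4071/779⌋−⌊3998/779⌋ = 5−5 = 0
  …
n=59: ⌊4728/779⌋−⌊4655/779⌋ = 6−5 = 1  ← one
n=60: ⌊4801/779⌋−⌊4728/779⌋ = 6−6 = 0
n=61: ⌊4874/779⌋−⌊4801/779⌋ = 6−6 = 0
  …
n=69: ⌊5458/779⌋−⌊5385/779⌋ = 7−6 = 1  ← one
n=70: ⌊5531/779⌋−⌊5458/779⌋ = 7−7 = 0
n=71: ⌊5604/779⌋−⌊5531/779⌋ = 7−7 = 0
  …
n=80: ⌊6261/779⌋−⌊6188/779⌋ = 8−7 = 1  ← one
n=81: ⌊6334/779⌋−⌊6261/779⌋ = 8−8 = 0
n=82: ⌊6407/779⌋−⌊6334/779⌋ = 8−8 = 0
  …
n=91: ⌊7064/779⌋−⌊6991/779⌋ = 9−8 = 1  ← one
n=92: ⌊7137/779⌋−⌊7064/779⌋ = 9−9 = 0
n=93: ⌊7210/779⌋−⌊7137/779⌋ = 9−9 = 0
  …
n=101: ⌊7794/779⌋−⌊7721/779⌋ = 10−9 = 1  ← one
n=102: ⌊7867/779⌋−⌊7794/779⌋ = 10−10 = 0
n=103: ⌊7940/779⌋−⌊7867/779⌋ = 10−10 = 0
  …
n=112: ⌊8597/779⌋−⌊8524/779⌋ = 11−10 = 1  ← one
positions of the first 11 ones: 5 16 27 37 48 59 69 80 91 101 112

5 16 27 37 48 59 69 80 91 101 112


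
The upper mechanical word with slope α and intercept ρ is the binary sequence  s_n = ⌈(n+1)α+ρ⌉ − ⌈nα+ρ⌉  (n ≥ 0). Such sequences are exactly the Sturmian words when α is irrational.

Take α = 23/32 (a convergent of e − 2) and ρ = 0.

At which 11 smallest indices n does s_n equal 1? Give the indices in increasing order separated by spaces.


n=0: ⌈23/32⌉−⌈0/32⌉ = 1−0 = 1  ← one
n=1: ⌈46/32⌉−⌈23/32⌉ = 2−1 = 1  ← one
n=2: ⌈69/32⌉−⌈46/32⌉ = 3−2 = 1  ← one
n=3: ⌈92/32⌉−⌈69/32⌉ = 3−3 = 0
n=4: ⌈115/32⌉−⌈92/32⌉ = 4−3 = 1  ← one
n=5: ⌈138/32⌉−⌈115/32⌉ = 5−4 = 1  ← one
n=6: ⌈161/32⌉−⌈138/32⌉ = 6−5 = 1  ← one
n=7: ⌈184/32⌉−⌈161/32⌉ = 6−6 = 0
n=8: ⌈207/32⌉−⌈184/32⌉ = 7−6 = 1  ← one
n=9: ⌈230/32⌉−⌈207/32⌉ = 8−7 = 1  ← one
n=10: ⌈253/32⌉−⌈230/32⌉ = 8−8 = 0
n=11: ⌈276/32⌉−⌈253/32⌉ = 9−8 = 1  ← one
n=12: ⌈299/32⌉−⌈276/32⌉ = 10−9 = 1  ← one
n=13: ⌈322/32⌉−⌈299/32⌉ = 11−10 = 1  ← one
positions of the first 11 ones: 0 1 2 4 5 6 8 9 11 12 13

0 1 2 4 5 6 8 9 11 12 13


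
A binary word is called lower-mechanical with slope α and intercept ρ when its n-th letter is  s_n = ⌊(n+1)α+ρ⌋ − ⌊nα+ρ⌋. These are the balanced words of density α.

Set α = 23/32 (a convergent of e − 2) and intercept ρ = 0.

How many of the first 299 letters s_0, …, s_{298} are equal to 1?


214

#1s = Σ_{n=0}^{298} s_n = Σ_{n=0}^{298} (⌊(n+1)α+ρ⌋ − ⌊nα+ρ⌋)
the sum telescopes: every ⌊nα+ρ⌋ with 0 < n < 299 appears once with + and once with −, leaving ⌊299α+ρ⌋ − ⌊0·α+ρ⌋
299α + ρ = (299·23) / 32 = 6877/32
ρ = 0/32
⌊6877/32⌋ = 214,  ⌊0/32⌋ = 0
#1s = 214 − 0 = 214


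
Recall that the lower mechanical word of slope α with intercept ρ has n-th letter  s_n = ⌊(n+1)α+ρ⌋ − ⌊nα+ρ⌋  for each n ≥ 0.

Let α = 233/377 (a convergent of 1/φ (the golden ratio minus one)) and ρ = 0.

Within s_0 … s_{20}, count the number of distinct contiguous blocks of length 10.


10

t_n = ⌊(n·233)/377⌋ for n = 0 … 21:
  n=0…9: ⌊0/377⌋=0 ⌊233/377⌋=0 ⌊466/377⌋=1 ⌊699/377⌋=1 ⌊932/377⌋=2 ⌊1165/377⌋=3 ⌊1398/377⌋=3 ⌊1631/377⌋=4 ⌊1864/377⌋=4 ⌊2097/377⌋=5
  n=10…19: ⌊2330/377⌋=6 ⌊2563/377⌋=6 ⌊2796/377⌋=7 ⌊3029/377⌋=8 ⌊3262/377⌋=8 ⌊3495/377⌋=9 ⌊3728/377⌋=9 ⌊3961/377⌋=10 ⌊4194/377⌋=11 ⌊4427/377⌋=11
  n=20…21: ⌊4660/377⌋=12 ⌊4893/377⌋=12
s_n = t_(n+1) − t_n for n = 0 … 20 gives
prefix = 010110101101101011010
slide a length-10 window over [0..9] … [11..20] (12 windows); first occurrence of each distinct factor:
  [  0..  9] 0101101011
  [  1.. 10] 1011010110
  [  2.. 11] 0110101101
  [  3.. 12] 1101011011
  [  4.. 13] 1010110110
  [  5.. 14] 0101101101
  [  6.. 15] 1011011010
  [  7.. 16] 0110110101
  [  8.. 17] 1101101011
  [ 11.. 20] 1101011010
  (the other 2 windows repeat one of these)
distinct factors: {0101101011, 0101101101, 0110101101, 0110110101, 1010110110, 1011010110, 1011011010, 1101011010, 1101011011, 1101101011}
count = 10  (Sturmian bound for length 10 is 11)


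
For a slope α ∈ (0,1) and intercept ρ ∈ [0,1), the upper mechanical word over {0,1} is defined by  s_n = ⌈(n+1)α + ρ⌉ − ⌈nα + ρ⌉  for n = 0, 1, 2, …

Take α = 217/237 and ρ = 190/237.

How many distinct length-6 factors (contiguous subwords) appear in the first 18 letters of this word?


7

t_n = ⌈(n·217+190)/237⌉ for n = 0 … 18:
  n=0…9: ⌈190/237⌉=1 ⌈407/237⌉=2 ⌈624/237⌉=3 ⌈841/237⌉=4 ⌈1058/237⌉=5 ⌈1275/237⌉=6 ⌈1492/237⌉=7 ⌈1709/237⌉=8 ⌈1926/237⌉=9 ⌈2143/237⌉=10
  n=10…18: ⌈2360/237⌉=10 ⌈2577/237⌉=11 ⌈2794/237⌉=12 ⌈3011/237⌉=13 ⌈3228/237⌉=14 ⌈3445/237⌉=15 ⌈3662/237⌉=16 ⌈3879/237⌉=17 ⌈4096/237⌉=18
s_n = t_(n+1) − t_n for n = 0 … 17 gives
prefix = 111111111011111111
slide a length-6 window over [0..5] … [12..17] (13 windows); first occurrence of each distinct factor:
  [  0..  5] 111111
  [  4..  9] 111110
  [  5.. 10] 111101
  [  6.. 11] 111011
  [  7.. 12] 110111
  [  8.. 13] 101111
  [  9.. 14] 011111
  (the other 6 windows repeat one of these)
distinct factors: {011111, 101111, 110111, 111011, 111101, 111110, 111111}
count = 7  (Sturmian bound for length 6 is 7)


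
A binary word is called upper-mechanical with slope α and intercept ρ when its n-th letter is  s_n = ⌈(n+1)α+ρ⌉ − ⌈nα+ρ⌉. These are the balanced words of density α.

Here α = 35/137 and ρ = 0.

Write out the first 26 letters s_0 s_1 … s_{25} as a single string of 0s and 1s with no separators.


10010001000100010001000100

n=0: ⌈(1·35)/137⌉ − ⌈(0·35)/137⌉ = ⌈35/137⌉ − ⌈0/137⌉ = 1 − 0 = 1
n=1: ⌈(2·35)/137⌉ − ⌈(1·35)/137⌉ = ⌈70/137⌉ − ⌈35/137⌉ = 1 − 1 = 0
n=2: ⌈(3·35)/137⌉ − ⌈(2·35)/137⌉ = ⌈105/137⌉ − ⌈70/137⌉ = 1 − 1 = 0
n=3: ⌈(4·35)/137⌉ − ⌈(3·35)/137⌉ = ⌈140/137⌉ − ⌈105/137⌉ = 2 − 1 = 1
n=4: ⌈(5·35)/137⌉ − ⌈(4·35)/137⌉ = ⌈175/137⌉ − ⌈140/137⌉ = 2 − 2 = 0
n=5: ⌈(6·35)/137⌉ − ⌈(5·35)/137⌉ = ⌈210/137⌉ − ⌈175/137⌉ = 2 − 2 = 0
n=6: ⌈(7·35)/137⌉ − ⌈(6·35)/137⌉ = ⌈245/137⌉ − ⌈210/137⌉ = 2 − 2 = 0
n=7: ⌈(8·35)/137⌉ − ⌈(7·35)/137⌉ = ⌈280/137⌉ − ⌈245/137⌉ = 3 − 2 = 1
n=8: ⌈(9·35)/137⌉ − ⌈(8·35)/137⌉ = ⌈315/137⌉ − ⌈280/137⌉ = 3 − 3 = 0
n=9: ⌈(10·35)/137⌉ − ⌈(9·35)/137⌉ = ⌈350/137⌉ − ⌈315/137⌉ = 3 − 3 = 0
n=10: ⌈(11·35)/137⌉ − ⌈(10·35)/137⌉ = ⌈385/137⌉ − ⌈350/137⌉ = 3 − 3 = 0
n=11: ⌈(12·35)/137⌉ − ⌈(11·35)/137⌉ = ⌈420/137⌉ − ⌈385/137⌉ = 4 − 3 = 1
n=12: ⌈(13·35)/137⌉ − ⌈(12·35)/137⌉ = ⌈455/137⌉ − ⌈420/137⌉ = 4 − 4 = 0
n=13: ⌈(14·35)/137⌉ − ⌈(13·35)/137⌉ = ⌈490/137⌉ − ⌈455/137⌉ = 4 − 4 = 0
n=14: ⌈(15·35)/137⌉ − ⌈(14·35)/137⌉ = ⌈525/137⌉ − ⌈490/137⌉ = 4 − 4 = 0
n=15: ⌈(16·35)/137⌉ − ⌈(15·35)/137⌉ = ⌈560/137⌉ − ⌈525/137⌉ = 5 − 4 = 1
n=16: ⌈(17·35)/137⌉ − ⌈(16·35)/137⌉ = ⌈595/137⌉ − ⌈560/137⌉ = 5 − 5 = 0
n=17: ⌈(18·35)/137⌉ − ⌈(17·35)/137⌉ = ⌈630/137⌉ − ⌈595/137⌉ = 5 − 5 = 0
n=18: ⌈(19·35)/137⌉ − ⌈(18·35)/137⌉ = ⌈665/137⌉ − ⌈630/137⌉ = 5 − 5 = 0
n=19: ⌈(20·35)/137⌉ − ⌈(19·35)/137⌉ = ⌈700/137⌉ − ⌈665/137⌉ = 6 − 5 = 1
n=20: ⌈(21·35)/137⌉ − ⌈(20·35)/137⌉ = ⌈735/137⌉ − ⌈700/137⌉ = 6 − 6 = 0
n=21: ⌈(22·35)/137⌉ − ⌈(21·35)/137⌉ = ⌈770/137⌉ − ⌈735/137⌉ = 6 − 6 = 0
n=22: ⌈(23·35)/137⌉ − ⌈(22·35)/137⌉ = ⌈805/137⌉ − ⌈770/137⌉ = 6 − 6 = 0
n=23: ⌈(24·35)/137⌉ − ⌈(23·35)/137⌉ = ⌈840/137⌉ − ⌈805/137⌉ = 7 − 6 = 1
n=24: ⌈(25·35)/137⌉ − ⌈(24·35)/137⌉ = ⌈875/137⌉ − ⌈840/137⌉ = 7 − 7 = 0
n=25: ⌈(26·35)/137⌉ − ⌈(25·35)/137⌉ = ⌈910/137⌉ − ⌈875/137⌉ = 7 − 7 = 0


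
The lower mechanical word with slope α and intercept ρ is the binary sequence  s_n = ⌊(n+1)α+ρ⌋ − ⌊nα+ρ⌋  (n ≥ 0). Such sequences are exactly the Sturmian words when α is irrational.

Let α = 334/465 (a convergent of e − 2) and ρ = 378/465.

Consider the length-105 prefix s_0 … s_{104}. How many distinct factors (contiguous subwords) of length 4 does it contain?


t_n = ⌊(n·334+378)/465⌋ for n = 0 … 105:
  n=0…9: ⌊378/465⌋=0 ⌊712/465⌋=1 ⌊1046/465⌋=2 ⌊1380/465⌋=2 ⌊1714/465⌋=3 ⌊2048/465⌋=4 ⌊2382/465⌋=5 ⌊2716/465⌋=5 ⌊3050/465⌋=6 ⌊3384/465⌋=7
  n=10…19: ⌊3718/465⌋=7 ⌊4052/465⌋=8 ⌊4386/465⌋=9 ⌊4720/465⌋=10 ⌊5054/465⌋=10 ⌊5388/465⌋=11 ⌊5722/465⌋=12 ⌊6056/465⌋=13 ⌊6390/465⌋=13 ⌊6724/465⌋=14
  n=20…29: ⌊7058/465⌋=15 ⌊7392/465⌋=15 ⌊7726/465⌋=16 ⌊8060/465⌋=17 ⌊8394/465⌋=18 ⌊8728/465⌋=18 ⌊9062/465⌋=19 ⌊9396/465⌋=20 ⌊9730/465⌋=20 ⌊10064/465⌋=21
  n=30…39: ⌊10398/465⌋=22 ⌊10732/465⌋=23 ⌊11066/465⌋=23 ⌊11400/465⌋=24 ⌊11734/465⌋=25 ⌊12068/465⌋=25 ⌊12402/465⌋=26 ⌊12736/465⌋=27 ⌊13070/465⌋=28 ⌊13404/465⌋=28
  n=40…49: ⌊13738/465⌋=29 ⌊14072/465⌋=30 ⌊14406/465⌋=30 ⌊14740/465⌋=31 ⌊15074/465⌋=32 ⌊15408/465⌋=33 ⌊15742/465⌋=33 ⌊16076/465⌋=34 ⌊16410/465⌋=35 ⌊16744/465⌋=36
  n=50…59: ⌊17078/465⌋=36 ⌊17412/465⌋=37 ⌊17746/465⌋=38 ⌊18080/465⌋=38 ⌊18414/465⌋=39 ⌊18748/465⌋=40 ⌊19082/465⌋=41 ⌊19416/465⌋=41 ⌊19750/465⌋=42 ⌊20084/465⌋=43
  n=60…69: ⌊20418/465⌋=43 ⌊20752/465⌋=44 ⌊21086/465⌋=45 ⌊21420/465⌋=46 ⌊21754/465⌋=46 ⌊22088/465⌋=47 ⌊22422/465⌋=48 ⌊22756/465⌋=48 ⌊23090/465⌋=49 ⌊23424/465⌋=50
  n=70…79: ⌊23758/465⌋=51 ⌊24092/465⌋=51 ⌊24426/465⌋=52 ⌊24760/465⌋=53 ⌊25094/465⌋=53 ⌊25428/465⌋=54 ⌊25762/465⌋=55 ⌊26096/465⌋=56 ⌊26430/465⌋=56 ⌊26764/465⌋=57
  n=80…89: ⌊27098/465⌋=58 ⌊27432/465⌋=58 ⌊27766/465⌋=59 ⌊28100/465⌋=60 ⌊28434/465⌋=61 ⌊28768/465⌋=61 ⌊29102/465⌋=62 ⌊29436/465⌋=63 ⌊29770/465⌋=64 ⌊30104/465⌋=64
  n=90…99: ⌊30438/465⌋=65 ⌊30772/465⌋=66 ⌊31106/465⌋=66 ⌊31440/465⌋=67 ⌊31774/465⌋=68 ⌊32108/465⌋=69 ⌊32442/465⌋=69 ⌊32776/465⌋=70 ⌊33110/465⌋=71 ⌊33444/465⌋=71
  n=100…105: ⌊33778/465⌋=72 ⌊34112/465⌋=73 ⌊34446/465⌋=74 ⌊34780/465⌋=74 ⌊35114/465⌋=75 ⌊35448/465⌋=76
s_n = t_(n+1) − t_n for n = 0 … 104 gives
prefix = 110111011011101110110111011011101101110110111011101101110110111011011101101110110111011101101110110111011
slide a length-4 window over [0..3] … [101..104] (102 windows); first occurrence of each distinct factor:
  [  0..  3] 1101
  [  1..  4] 1011
  [  2..  5] 0111
  [  3..  6] 1110
  [  6..  9] 0110
  (the other 97 windows repeat one of these)
distinct factors: {0110, 0111, 1011, 1101, 1110}
count = 5  (Sturmian bound for length 4 is 5)

5


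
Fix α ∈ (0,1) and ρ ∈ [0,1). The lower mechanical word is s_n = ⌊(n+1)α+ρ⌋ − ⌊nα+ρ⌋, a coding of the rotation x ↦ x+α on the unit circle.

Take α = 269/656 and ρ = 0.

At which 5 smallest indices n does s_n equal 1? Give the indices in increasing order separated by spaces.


n=0: ⌊269/656⌋−⌊0/656⌋ = 0−0 = 0
n=1: ⌊538/656⌋−⌊269/656⌋ = 0−0 = 0
n=2: ⌊807/656⌋−⌊538/656⌋ = 1−0 = 1  ← one
n=3: ⌊1076/656⌋−⌊807/656⌋ = 1−1 = 0
n=4: ⌊1345/656⌋−⌊1076/656⌋ = 2−1 = 1  ← one
n=5: ⌊1614/656⌋−⌊1345/656⌋ = 2−2 = 0
n=6: ⌊1883/656⌋−⌊1614/656⌋ = 2−2 = 0
n=7: ⌊2152/656⌋−⌊1883/656⌋ = 3−2 = 1  ← one
n=8: ⌊2421/656⌋−⌊2152/656⌋ = 3−3 = 0
n=9: ⌊2690/656⌋−⌊2421/656⌋ = 4−3 = 1  ← one
n=10: ⌊2959/656⌋−⌊2690/656⌋ = 4−4 = 0
n=11: ⌊3228/656⌋−⌊2959/656⌋ = 4−4 = 0
n=12: ⌊3497/656⌋−⌊3228/656⌋ = 5−4 = 1  ← one
positions of the first 5 ones: 2 4 7 9 12

2 4 7 9 12


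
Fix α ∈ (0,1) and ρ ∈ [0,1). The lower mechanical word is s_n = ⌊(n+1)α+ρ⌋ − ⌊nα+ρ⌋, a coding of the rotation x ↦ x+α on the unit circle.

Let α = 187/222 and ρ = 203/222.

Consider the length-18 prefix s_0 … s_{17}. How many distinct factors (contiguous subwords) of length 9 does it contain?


t_n = ⌊(n·187+203)/222⌋ for n = 0 … 18:
  n=0…9: ⌊203/222⌋=0 ⌊390/222⌋=1 ⌊577/222⌋=2 ⌊764/222⌋=3 ⌊951/222⌋=4 ⌊1138/222⌋=5 ⌊1325/222⌋=5 ⌊1512/222⌋=6 ⌊1699/222⌋=7 ⌊1886/222⌋=8
  n=10…18: ⌊2073/222⌋=9 ⌊2260/222⌋=10 ⌊2447/222⌋=11 ⌊2634/222⌋=11 ⌊2821/222⌋=12 ⌊3008/222⌋=13 ⌊3195/222⌋=14 ⌊3382/222⌋=15 ⌊3569/222⌋=16
s_n = t_(n+1) − t_n for n = 0 … 17 gives
prefix = 111110111111011111
slide a length-9 window over [0..8] … [9..17] (10 windows); first occurrence of each distinct factor:
  [  0..  8] 111110111
  [  1..  9] 111101111
  [  2.. 10] 111011111
  [  3.. 11] 110111111
  [  4.. 12] 101111110
  [  5.. 13] 011111101
  [  6.. 14] 111111011
  (the other 3 windows repeat one of these)
distinct factors: {011111101, 101111110, 110111111, 111011111, 111101111, 111110111, 111111011}
count = 7  (Sturmian bound for length 9 is 10)

7


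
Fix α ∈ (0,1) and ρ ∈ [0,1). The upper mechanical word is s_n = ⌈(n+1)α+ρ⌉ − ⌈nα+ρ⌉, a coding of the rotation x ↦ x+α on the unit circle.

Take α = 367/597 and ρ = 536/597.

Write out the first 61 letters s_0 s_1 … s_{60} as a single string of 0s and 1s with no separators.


1101011011010110101101101011010110110101101011011010110101101

n=0: ⌈(1·367+536)/597⌉ − ⌈(0·367+536)/597⌉ = ⌈903/597⌉ − ⌈536/597⌉ = 2 − 1 = 1
n=1: ⌈(2·367+536)/597⌉ − ⌈(1·367+536)/597⌉ = ⌈1270/597⌉ − ⌈903/597⌉ = 3 − 2 = 1
n=2: ⌈(3·367+536)/597⌉ − ⌈(2·367+536)/597⌉ = ⌈1637/597⌉ − ⌈1270/597⌉ = 3 − 3 = 0
n=3: ⌈(4·367+536)/597⌉ − ⌈(3·367+536)/597⌉ = ⌈2004/597⌉ − ⌈1637/597⌉ = 4 − 3 = 1
n=4: ⌈(5·367+536)/597⌉ − ⌈(4·367+536)/597⌉ = ⌈2371/597⌉ − ⌈2004/597⌉ = 4 − 4 = 0
n=5: ⌈(6·367+536)/597⌉ − ⌈(5·367+536)/597⌉ = ⌈2738/597⌉ − ⌈2371/597⌉ = 5 − 4 = 1
n=6: ⌈(7·367+536)/597⌉ − ⌈(6·367+536)/597⌉ = ⌈3105/597⌉ − ⌈2738/597⌉ = 6 − 5 = 1
n=7: ⌈(8·367+536)/597⌉ − ⌈(7·367+536)/597⌉ = ⌈3472/597⌉ − ⌈3105/597⌉ = 6 − 6 = 0
n=8: ⌈(9·367+536)/597⌉ − ⌈(8·367+536)/597⌉ = ⌈3839/597⌉ − ⌈3472/597⌉ = 7 − 6 = 1
n=9: ⌈(10·367+536)/597⌉ − ⌈(9·367+536)/597⌉ = ⌈4206/597⌉ − ⌈3839/597⌉ = 8 − 7 = 1
n=10: ⌈(11·367+536)/597⌉ − ⌈(10·367+536)/597⌉ = ⌈4573/597⌉ − ⌈4206/597⌉ = 8 − 8 = 0
n=11: ⌈(12·367+536)/597⌉ − ⌈(11·367+536)/597⌉ = ⌈4940/597⌉ − ⌈4573/597⌉ = 9 − 8 = 1
n=12: ⌈(13·367+536)/597⌉ − ⌈(12·367+536)/597⌉ = ⌈5307/597⌉ − ⌈4940/597⌉ = 9 − 9 = 0
n=13: ⌈(14·367+536)/597⌉ − ⌈(13·367+536)/597⌉ = ⌈5674/597⌉ − ⌈5307/597⌉ = 10 − 9 = 1
n=14: ⌈(15·367+536)/597⌉ − ⌈(14·367+536)/597⌉ = ⌈6041/597⌉ − ⌈5674/597⌉ = 11 − 10 = 1
n=15: ⌈(16·367+536)/597⌉ − ⌈(15·367+536)/597⌉ = ⌈6408/597⌉ − ⌈6041/597⌉ = 11 − 11 = 0
n=16: ⌈(17·367+536)/597⌉ − ⌈(16·367+536)/597⌉ = ⌈6775/597⌉ − ⌈6408/597⌉ = 12 − 11 = 1
n=17: ⌈(18·367+536)/597⌉ − ⌈(17·367+536)/597⌉ = ⌈7142/597⌉ − ⌈6775/597⌉ = 12 − 12 = 0
n=18: ⌈(19·367+536)/597⌉ − ⌈(18·367+536)/597⌉ = ⌈7509/597⌉ − ⌈7142/597⌉ = 13 − 12 = 1
n=19: ⌈(20·367+536)/597⌉ − ⌈(19·367+536)/597⌉ = ⌈7876/597⌉ − ⌈7509/597⌉ = 14 − 13 = 1
n=20: ⌈(21·367+536)/597⌉ − ⌈(20·367+536)/597⌉ = ⌈8243/597⌉ − ⌈7876/597⌉ = 14 − 14 = 0
n=21: ⌈(22·367+536)/597⌉ − ⌈(21·367+536)/597⌉ = ⌈8610/597⌉ − ⌈8243/597⌉ = 15 − 14 = 1
n=22: ⌈(23·367+536)/597⌉ − ⌈(22·367+536)/597⌉ = ⌈8977/597⌉ − ⌈8610/597⌉ = 16 − 15 = 1
n=23: ⌈(24·367+536)/597⌉ − ⌈(23·367+536)/597⌉ = ⌈9344/597⌉ − ⌈8977/597⌉ = 16 − 16 = 0
n=24: ⌈(25·367+536)/597⌉ − ⌈(24·367+536)/597⌉ = ⌈9711/597⌉ − ⌈9344/597⌉ = 17 − 16 = 1
n=25: ⌈(26·367+536)/597⌉ − ⌈(25·367+536)/597⌉ = ⌈10078/597⌉ − ⌈9711/597⌉ = 17 − 17 = 0
n=26: ⌈(27·367+536)/597⌉ − ⌈(26·367+536)/597⌉ = ⌈10445/597⌉ − ⌈10078/597⌉ = 18 − 17 = 1
n=27: ⌈(28·367+536)/597⌉ − ⌈(27·367+536)/597⌉ = ⌈10812/597⌉ − ⌈10445/597⌉ = 19 − 18 = 1
n=28: ⌈(29·367+536)/597⌉ − ⌈(28·367+536)/597⌉ = ⌈11179/597⌉ − ⌈10812/597⌉ = 19 − 19 = 0
n=29: ⌈(30·367+536)/597⌉ − ⌈(29·367+536)/597⌉ = ⌈11546/597⌉ − ⌈11179/597⌉ = 20 − 19 = 1
n=30: ⌈(31·367+536)/597⌉ − ⌈(30·367+536)/597⌉ = ⌈11913/597⌉ − ⌈11546/597⌉ = 20 − 20 = 0
n=31: ⌈(32·367+536)/597⌉ − ⌈(31·367+536)/597⌉ = ⌈12280/597⌉ − ⌈11913/597⌉ = 21 − 20 = 1
n=32: ⌈(33·367+536)/597⌉ − ⌈(32·367+536)/597⌉ = ⌈12647/597⌉ − ⌈12280/597⌉ = 22 − 21 = 1
n=33: ⌈(34·367+536)/597⌉ − ⌈(33·367+536)/597⌉ = ⌈13014/597⌉ − ⌈12647/597⌉ = 22 − 22 = 0
n=34: ⌈(35·367+536)/597⌉ − ⌈(34·367+536)/597⌉ = ⌈13381/597⌉ − ⌈13014/597⌉ = 23 − 22 = 1
n=35: ⌈(36·367+536)/597⌉ − ⌈(35·367+536)/597⌉ = ⌈13748/597⌉ − ⌈13381/597⌉ = 24 − 23 = 1
n=36: ⌈(37·367+536)/597⌉ − ⌈(36·367+536)/597⌉ = ⌈14115/597⌉ − ⌈13748/597⌉ = 24 − 24 = 0
n=37: ⌈(38·367+536)/597⌉ − ⌈(37·367+536)/597⌉ = ⌈14482/597⌉ − ⌈14115/597⌉ = 25 − 24 = 1
n=38: ⌈(39·367+536)/597⌉ − ⌈(38·367+536)/597⌉ = ⌈14849/597⌉ − ⌈14482/597⌉ = 25 − 25 = 0
n=39: ⌈(40·367+536)/597⌉ − ⌈(39·367+536)/597⌉ = ⌈15216/597⌉ − ⌈14849/597⌉ = 26 − 25 = 1
n=40: ⌈(41·367+536)/597⌉ − ⌈(40·367+536)/597⌉ = ⌈15583/597⌉ − ⌈15216/597⌉ = 27 − 26 = 1
n=41: ⌈(42·367+536)/597⌉ − ⌈(41·367+536)/597⌉ = ⌈15950/597⌉ − ⌈15583/597⌉ = 27 − 27 = 0
n=42: ⌈(43·367+536)/597⌉ − ⌈(42·367+536)/597⌉ = ⌈16317/597⌉ − ⌈15950/597⌉ = 28 − 27 = 1
n=43: ⌈(44·367+536)/597⌉ − ⌈(43·367+536)/597⌉ = ⌈16684/597⌉ − ⌈16317/597⌉ = 28 − 28 = 0
n=44: ⌈(45·367+536)/597⌉ − ⌈(44·367+536)/597⌉ = ⌈17051/597⌉ − ⌈16684/597⌉ = 29 − 28 = 1
n=45: ⌈(46·367+536)/597⌉ − ⌈(45·367+536)/597⌉ = ⌈17418/597⌉ − ⌈17051/597⌉ = 30 − 29 = 1
n=46: ⌈(47·367+536)/597⌉ − ⌈(46·367+536)/597⌉ = ⌈17785/597⌉ − ⌈17418/597⌉ = 30 − 30 = 0
n=47: ⌈(48·367+536)/597⌉ − ⌈(47·367+536)/597⌉ = ⌈18152/597⌉ − ⌈17785/597⌉ = 31 − 30 = 1
n=48: ⌈(49·367+536)/597⌉ − ⌈(48·367+536)/597⌉ = ⌈18519/597⌉ − ⌈18152/597⌉ = 32 − 31 = 1
n=49: ⌈(50·367+536)/597⌉ − ⌈(49·367+536)/597⌉ = ⌈18886/597⌉ − ⌈18519/597⌉ = 32 − 32 = 0
n=50: ⌈(51·367+536)/597⌉ − ⌈(50·367+536)/597⌉ = ⌈19253/597⌉ − ⌈18886/597⌉ = 33 − 32 = 1
n=51: ⌈(52·367+536)/597⌉ − ⌈(51·367+536)/597⌉ = ⌈19620/597⌉ − ⌈19253/597⌉ = 33 − 33 = 0
n=52: ⌈(53·367+536)/597⌉ − ⌈(52·367+536)/597⌉ = ⌈19987/597⌉ − ⌈19620/597⌉ = 34 − 33 = 1
n=53: ⌈(54·367+536)/597⌉ − ⌈(53·367+536)/597⌉ = ⌈20354/597⌉ − ⌈19987/597⌉ = 35 − 34 = 1
n=54: ⌈(55·367+536)/597⌉ − ⌈(54·367+536)/597⌉ = ⌈20721/597⌉ − ⌈20354/597⌉ = 35 − 35 = 0
n=55: ⌈(56·367+536)/597⌉ − ⌈(55·367+536)/597⌉ = ⌈21088/597⌉ − ⌈20721/597⌉ = 36 − 35 = 1
n=56: ⌈(57·367+536)/597⌉ − ⌈(56·367+536)/597⌉ = ⌈21455/597⌉ − ⌈21088/597⌉ = 36 − 36 = 0
n=57: ⌈(58·367+536)/597⌉ − ⌈(57·367+536)/597⌉ = ⌈21822/597⌉ − ⌈21455/597⌉ = 37 − 36 = 1
n=58: ⌈(59·367+536)/597⌉ − ⌈(58·367+536)/597⌉ = ⌈22189/597⌉ − ⌈21822/597⌉ = 38 − 37 = 1
n=59: ⌈(60·367+536)/597⌉ − ⌈(59·367+536)/597⌉ = ⌈22556/597⌉ − ⌈22189/597⌉ = 38 − 38 = 0
n=60: ⌈(61·367+536)/597⌉ − ⌈(60·367+536)/597⌉ = ⌈22923/597⌉ − ⌈22556/597⌉ = 39 − 38 = 1


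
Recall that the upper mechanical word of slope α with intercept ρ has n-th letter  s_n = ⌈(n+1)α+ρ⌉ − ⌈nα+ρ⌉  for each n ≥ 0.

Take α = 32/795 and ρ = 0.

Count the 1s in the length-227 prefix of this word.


10

#1s = Σ_{n=0}^{226} s_n = Σ_{n=0}^{226} (⌈(n+1)α+ρ⌉ − ⌈nα+ρ⌉)
the sum telescopes: every ⌈nα+ρ⌉ with 0 < n < 227 appears once with + and once with −, leaving ⌈227α+ρ⌉ − ⌈0·α+ρ⌉
227α + ρ = (227·32) / 795 = 7264/795
ρ = 0/795
⌈7264/795⌉ = 10,  ⌈0/795⌉ = 0
#1s = 10 − 0 = 10


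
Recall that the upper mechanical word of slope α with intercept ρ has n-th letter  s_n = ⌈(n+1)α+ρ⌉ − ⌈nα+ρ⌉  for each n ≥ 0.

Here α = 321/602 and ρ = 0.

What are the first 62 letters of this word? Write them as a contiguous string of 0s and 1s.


n=0: ⌈(1·321)/602⌉ − ⌈(0·321)/602⌉ = ⌈321/602⌉ − ⌈0/602⌉ = 1 − 0 = 1
n=1: ⌈(2·321)/602⌉ − ⌈(1·321)/602⌉ = ⌈642/602⌉ − ⌈321/602⌉ = 2 − 1 = 1
n=2: ⌈(3·321)/602⌉ − ⌈(2·321)/602⌉ = ⌈963/602⌉ − ⌈642/602⌉ = 2 − 2 = 0
n=3: ⌈(4·321)/602⌉ − ⌈(3·321)/602⌉ = ⌈1284/602⌉ − ⌈963/602⌉ = 3 − 2 = 1
n=4: ⌈(5·321)/602⌉ − ⌈(4·321)/602⌉ = ⌈1605/602⌉ − ⌈1284/602⌉ = 3 − 3 = 0
n=5: ⌈(6·321)/602⌉ − ⌈(5·321)/602⌉ = ⌈1926/602⌉ − ⌈1605/602⌉ = 4 − 3 = 1
n=6: ⌈(7·321)/602⌉ − ⌈(6·321)/602⌉ = ⌈2247/602⌉ − ⌈1926/602⌉ = 4 − 4 = 0
n=7: ⌈(8·321)/602⌉ − ⌈(7·321)/602⌉ = ⌈2568/602⌉ − ⌈2247/602⌉ = 5 − 4 = 1
n=8: ⌈(9·321)/602⌉ − ⌈(8·321)/602⌉ = ⌈2889/602⌉ − ⌈2568/602⌉ = 5 − 5 = 0
n=9: ⌈(10·321)/602⌉ − ⌈(9·321)/602⌉ = ⌈3210/602⌉ − ⌈2889/602⌉ = 6 − 5 = 1
n=10: ⌈(11·321)/602⌉ − ⌈(10·321)/602⌉ = ⌈3531/602⌉ − ⌈3210/602⌉ = 6 − 6 = 0
n=11: ⌈(12·321)/602⌉ − ⌈(11·321)/602⌉ = ⌈3852/602⌉ − ⌈3531/602⌉ = 7 − 6 = 1
n=12: ⌈(13·321)/602⌉ − ⌈(12·321)/602⌉ = ⌈4173/602⌉ − ⌈3852/602⌉ = 7 − 7 = 0
n=13: ⌈(14·321)/602⌉ − ⌈(13·321)/602⌉ = ⌈4494/602⌉ − ⌈4173/602⌉ = 8 − 7 = 1
n=14: ⌈(15·321)/602⌉ − ⌈(14·321)/602⌉ = ⌈4815/602⌉ − ⌈4494/602⌉ = 8 − 8 = 0
n=15: ⌈(16·321)/602⌉ − ⌈(15·321)/602⌉ = ⌈5136/602⌉ − ⌈4815/602⌉ = 9 − 8 = 1
n=16: ⌈(17·321)/602⌉ − ⌈(16·321)/602⌉ = ⌈5457/602⌉ − ⌈5136/602⌉ = 10 − 9 = 1
n=17: ⌈(18·321)/602⌉ − ⌈(17·321)/602⌉ = ⌈5778/602⌉ − ⌈5457/602⌉ = 10 − 10 = 0
n=18: ⌈(19·321)/602⌉ − ⌈(18·321)/602⌉ = ⌈6099/602⌉ − ⌈5778/602⌉ = 11 − 10 = 1
n=19: ⌈(20·321)/602⌉ − ⌈(19·321)/602⌉ = ⌈6420/602⌉ − ⌈6099/602⌉ = 11 − 11 = 0
n=20: ⌈(21·321)/602⌉ − ⌈(20·321)/602⌉ = ⌈6741/602⌉ − ⌈6420/602⌉ = 12 − 11 = 1
n=21: ⌈(22·321)/602⌉ − ⌈(21·321)/602⌉ = ⌈7062/602⌉ − ⌈6741/602⌉ = 12 − 12 = 0
n=22: ⌈(23·321)/602⌉ − ⌈(22·321)/602⌉ = ⌈7383/602⌉ − ⌈7062/602⌉ = 13 − 12 = 1
n=23: ⌈(24·321)/602⌉ − ⌈(23·321)/602⌉ = ⌈7704/602⌉ − ⌈7383/602⌉ = 13 − 13 = 0
n=24: ⌈(25·321)/602⌉ − ⌈(24·321)/602⌉ = ⌈8025/602⌉ − ⌈7704/602⌉ = 14 − 13 = 1
n=25: ⌈(26·321)/602⌉ − ⌈(25·321)/602⌉ = ⌈8346/602⌉ − ⌈8025/602⌉ = 14 − 14 = 0
n=26: ⌈(27·321)/602⌉ − ⌈(26·321)/602⌉ = ⌈8667/602⌉ − ⌈8346/602⌉ = 15 − 14 = 1
n=27: ⌈(28·321)/602⌉ − ⌈(27·321)/602⌉ = ⌈8988/602⌉ − ⌈8667/602⌉ = 15 − 15 = 0
n=28: ⌈(29·321)/602⌉ − ⌈(28·321)/602⌉ = ⌈9309/602⌉ − ⌈8988/602⌉ = 16 − 15 = 1
n=29: ⌈(30·321)/602⌉ − ⌈(29·321)/602⌉ = ⌈9630/602⌉ − ⌈9309/602⌉ = 16 − 16 = 0
n=30: ⌈(31·321)/602⌉ − ⌈(30·321)/602⌉ = ⌈9951/602⌉ − ⌈9630/602⌉ = 17 − 16 = 1
n=31: ⌈(32·321)/602⌉ − ⌈(31·321)/602⌉ = ⌈10272/602⌉ − ⌈9951/602⌉ = 18 − 17 = 1
n=32: ⌈(33·321)/602⌉ − ⌈(32·321)/602⌉ = ⌈10593/602⌉ − ⌈10272/602⌉ = 18 − 18 = 0
n=33: ⌈(34·321)/602⌉ − ⌈(33·321)/602⌉ = ⌈10914/602⌉ − ⌈10593/602⌉ = 19 − 18 = 1
n=34: ⌈(35·321)/602⌉ − ⌈(34·321)/602⌉ = ⌈11235/602⌉ − ⌈10914/602⌉ = 19 − 19 = 0
n=35: ⌈(36·321)/602⌉ − ⌈(35·321)/602⌉ = ⌈11556/602⌉ − ⌈11235/602⌉ = 20 − 19 = 1
n=36: ⌈(37·321)/602⌉ − ⌈(36·321)/602⌉ = ⌈11877/602⌉ − ⌈11556/602⌉ = 20 − 20 = 0
n=37: ⌈(38·321)/602⌉ − ⌈(37·321)/602⌉ = ⌈12198/602⌉ − ⌈11877/602⌉ = 21 − 20 = 1
n=38: ⌈(39·321)/602⌉ − ⌈(38·321)/602⌉ = ⌈12519/602⌉ − ⌈12198/602⌉ = 21 − 21 = 0
n=39: ⌈(40·321)/602⌉ − ⌈(39·321)/602⌉ = ⌈12840/602⌉ − ⌈12519/602⌉ = 22 − 21 = 1
n=40: ⌈(41·321)/602⌉ − ⌈(40·321)/602⌉ = ⌈13161/602⌉ − ⌈12840/602⌉ = 22 − 22 = 0
n=41: ⌈(42·321)/602⌉ − ⌈(41·321)/602⌉ = ⌈13482/602⌉ − ⌈13161/602⌉ = 23 − 22 = 1
n=42: ⌈(43·321)/602⌉ − ⌈(42·321)/602⌉ = ⌈13803/602⌉ − ⌈13482/602⌉ = 23 − 23 = 0
n=43: ⌈(44·321)/602⌉ − ⌈(43·321)/602⌉ = ⌈14124/602⌉ − ⌈13803/602⌉ = 24 − 23 = 1
n=44: ⌈(45·321)/602⌉ − ⌈(44·321)/602⌉ = ⌈14445/602⌉ − ⌈14124/602⌉ = 24 − 24 = 0
n=45: ⌈(46·321)/602⌉ − ⌈(45·321)/602⌉ = ⌈14766/602⌉ − ⌈14445/602⌉ = 25 − 24 = 1
n=46: ⌈(47·321)/602⌉ − ⌈(46·321)/602⌉ = ⌈15087/602⌉ − ⌈14766/602⌉ = 26 − 25 = 1
n=47: ⌈(48·321)/602⌉ − ⌈(47·321)/602⌉ = ⌈15408/602⌉ − ⌈15087/602⌉ = 26 − 26 = 0
n=48: ⌈(49·321)/602⌉ − ⌈(48·321)/602⌉ = ⌈15729/602⌉ − ⌈15408/602⌉ = 27 − 26 = 1
n=49: ⌈(50·321)/602⌉ − ⌈(49·321)/602⌉ = ⌈16050/602⌉ − ⌈15729/602⌉ = 27 − 27 = 0
n=50: ⌈(51·321)/602⌉ − ⌈(50·321)/602⌉ = ⌈16371/602⌉ − ⌈16050/602⌉ = 28 − 27 = 1
n=51: ⌈(52·321)/602⌉ − ⌈(51·321)/602⌉ = ⌈16692/602⌉ − ⌈16371/602⌉ = 28 − 28 = 0
n=52: ⌈(53·321)/602⌉ − ⌈(52·321)/602⌉ = ⌈17013/602⌉ − ⌈16692/602⌉ = 29 − 28 = 1
n=53: ⌈(54·321)/602⌉ − ⌈(53·321)/602⌉ = ⌈17334/602⌉ − ⌈17013/602⌉ = 29 − 29 = 0
n=54: ⌈(55·321)/602⌉ − ⌈(54·321)/602⌉ = ⌈17655/602⌉ − ⌈17334/602⌉ = 30 − 29 = 1
n=55: ⌈(56·321)/602⌉ − ⌈(55·321)/602⌉ = ⌈17976/602⌉ − ⌈17655/602⌉ = 30 − 30 = 0
n=56: ⌈(57·321)/602⌉ − ⌈(56·321)/602⌉ = ⌈18297/602⌉ − ⌈17976/602⌉ = 31 − 30 = 1
n=57: ⌈(58·321)/602⌉ − ⌈(57·321)/602⌉ = ⌈18618/602⌉ − ⌈18297/602⌉ = 31 − 31 = 0
n=58: ⌈(59·321)/602⌉ − ⌈(58·321)/602⌉ = ⌈18939/602⌉ − ⌈18618/602⌉ = 32 − 31 = 1
n=59: ⌈(60·321)/602⌉ − ⌈(59·321)/602⌉ = ⌈19260/602⌉ − ⌈18939/602⌉ = 32 − 32 = 0
n=60: ⌈(61·321)/602⌉ − ⌈(60·321)/602⌉ = ⌈19581/602⌉ − ⌈19260/602⌉ = 33 − 32 = 1
n=61: ⌈(62·321)/602⌉ − ⌈(61·321)/602⌉ = ⌈19902/602⌉ − ⌈19581/602⌉ = 34 − 33 = 1

11010101010101011010101010101011010101010101011010101010101011


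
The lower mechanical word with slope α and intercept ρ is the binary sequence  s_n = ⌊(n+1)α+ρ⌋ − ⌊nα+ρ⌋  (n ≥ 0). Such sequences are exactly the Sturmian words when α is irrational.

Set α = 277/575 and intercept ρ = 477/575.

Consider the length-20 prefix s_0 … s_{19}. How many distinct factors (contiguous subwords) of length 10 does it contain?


t_n = ⌊(n·277+477)/575⌋ for n = 0 … 20:
  n=0…9: ⌊477/575⌋=0 ⌊754/575⌋=1 ⌊1031/575⌋=1 ⌊1308/575⌋=2 ⌊1585/575⌋=2 ⌊1862/575⌋=3 ⌊2139/575⌋=3 ⌊2416/575⌋=4 ⌊2693/575⌋=4 ⌊2970/575⌋=5
  n=10…19: ⌊3247/575⌋=5 ⌊3524/575⌋=6 ⌊3801/575⌋=6 ⌊4078/575⌋=7 ⌊4355/575⌋=7 ⌊4632/575⌋=8 ⌊4909/575⌋=8 ⌊5186/575⌋=9 ⌊5463/575⌋=9 ⌊5740/575⌋=9
  n=20: ⌊6017/575⌋=10
s_n = t_(n+1) − t_n for n = 0 … 19 gives
prefix = 10101010101010101001
slide a length-10 window over [0..9] … [10..19] (11 windows); first occurrence of each distinct factor:
  [  0..  9] 1010101010
  [  1.. 10] 0101010101
  [  9.. 18] 0101010100
  [ 10.. 19] 1010101001
  (the other 7 windows repeat one of these)
distinct factors: {0101010100, 0101010101, 1010101001, 1010101010}
count = 4  (Sturmian bound for length 10 is 11)

4


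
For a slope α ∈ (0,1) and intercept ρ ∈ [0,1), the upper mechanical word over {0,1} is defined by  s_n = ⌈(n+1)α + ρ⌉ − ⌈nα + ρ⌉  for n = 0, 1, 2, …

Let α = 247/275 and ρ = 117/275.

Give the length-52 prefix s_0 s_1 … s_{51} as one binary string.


1111011111111011111111101111111110111111111011111111

n=0: ⌈(1·247+117)/275⌉ − ⌈(0·247+117)/275⌉ = ⌈364/275⌉ − ⌈117/275⌉ = 2 − 1 = 1
n=1: ⌈(2·247+117)/275⌉ − ⌈(1·247+117)/275⌉ = ⌈611/275⌉ − ⌈364/275⌉ = 3 − 2 = 1
n=2: ⌈(3·247+117)/275⌉ − ⌈(2·247+117)/275⌉ = ⌈858/275⌉ − ⌈611/275⌉ = 4 − 3 = 1
n=3: ⌈(4·247+117)/275⌉ − ⌈(3·247+117)/275⌉ = ⌈1105/275⌉ − ⌈858/275⌉ = 5 − 4 = 1
n=4: ⌈(5·247+117)/275⌉ − ⌈(4·247+117)/275⌉ = ⌈1352/275⌉ − ⌈1105/275⌉ = 5 − 5 = 0
n=5: ⌈(6·247+117)/275⌉ − ⌈(5·247+117)/275⌉ = ⌈1599/275⌉ − ⌈1352/275⌉ = 6 − 5 = 1
n=6: ⌈(7·247+117)/275⌉ − ⌈(6·247+117)/275⌉ = ⌈1846/275⌉ − ⌈1599/275⌉ = 7 − 6 = 1
n=7: ⌈(8·247+117)/275⌉ − ⌈(7·247+117)/275⌉ = ⌈2093/275⌉ − ⌈1846/275⌉ = 8 − 7 = 1
n=8: ⌈(9·247+117)/275⌉ − ⌈(8·247+117)/275⌉ = ⌈2340/275⌉ − ⌈2093/275⌉ = 9 − 8 = 1
n=9: ⌈(10·247+117)/275⌉ − ⌈(9·247+117)/275⌉ = ⌈2587/275⌉ − ⌈2340/275⌉ = 10 − 9 = 1
n=10: ⌈(11·247+117)/275⌉ − ⌈(10·247+117)/275⌉ = ⌈2834/275⌉ − ⌈2587/275⌉ = 11 − 10 = 1
n=11: ⌈(12·247+117)/275⌉ − ⌈(11·247+117)/275⌉ = ⌈3081/275⌉ − ⌈2834/275⌉ = 12 − 11 = 1
n=12: ⌈(13·247+117)/275⌉ − ⌈(12·247+117)/275⌉ = ⌈3328/275⌉ − ⌈3081/275⌉ = 13 − 12 = 1
n=13: ⌈(14·247+117)/275⌉ − ⌈(13·247+117)/275⌉ = ⌈3575/275⌉ − ⌈3328/275⌉ = 13 − 13 = 0
n=14: ⌈(15·247+117)/275⌉ − ⌈(14·247+117)/275⌉ = ⌈3822/275⌉ − ⌈3575/275⌉ = 14 − 13 = 1
n=15: ⌈(16·247+117)/275⌉ − ⌈(15·247+117)/275⌉ = ⌈4069/275⌉ − ⌈3822/275⌉ = 15 − 14 = 1
n=16: ⌈(17·247+117)/275⌉ − ⌈(16·247+117)/275⌉ = ⌈4316/275⌉ − ⌈4069/275⌉ = 16 − 15 = 1
n=17: ⌈(18·247+117)/275⌉ − ⌈(17·247+117)/275⌉ = ⌈4563/275⌉ − ⌈4316/275⌉ = 17 − 16 = 1
n=18: ⌈(19·247+117)/275⌉ − ⌈(18·247+117)/275⌉ = ⌈4810/275⌉ − ⌈4563/275⌉ = 18 − 17 = 1
n=19: ⌈(20·247+117)/275⌉ − ⌈(19·247+117)/275⌉ = ⌈5057/275⌉ − ⌈4810/275⌉ = 19 − 18 = 1
n=20: ⌈(21·247+117)/275⌉ − ⌈(20·247+117)/275⌉ = ⌈5304/275⌉ − ⌈5057/275⌉ = 20 − 19 = 1
n=21: ⌈(22·247+117)/275⌉ − ⌈(21·247+117)/275⌉ = ⌈5551/275⌉ − ⌈5304/275⌉ = 21 − 20 = 1
n=22: ⌈(23·247+117)/275⌉ − ⌈(22·247+117)/275⌉ = ⌈5798/275⌉ − ⌈5551/275⌉ = 22 − 21 = 1
n=23: ⌈(24·247+117)/275⌉ − ⌈(23·247+117)/275⌉ = ⌈6045/275⌉ − ⌈5798/275⌉ = 22 − 22 = 0
n=24: ⌈(25·247+117)/275⌉ − ⌈(24·247+117)/275⌉ = ⌈6292/275⌉ − ⌈6045/275⌉ = 23 − 22 = 1
n=25: ⌈(26·247+117)/275⌉ − ⌈(25·247+117)/275⌉ = ⌈6539/275⌉ − ⌈6292/275⌉ = 24 − 23 = 1
n=26: ⌈(27·247+117)/275⌉ − ⌈(26·247+117)/275⌉ = ⌈6786/275⌉ − ⌈6539/275⌉ = 25 − 24 = 1
n=27: ⌈(28·247+117)/275⌉ − ⌈(27·247+117)/275⌉ = ⌈7033/275⌉ − ⌈6786/275⌉ = 26 − 25 = 1
n=28: ⌈(29·247+117)/275⌉ − ⌈(28·247+117)/275⌉ = ⌈7280/275⌉ − ⌈7033/275⌉ = 27 − 26 = 1
n=29: ⌈(30·247+117)/275⌉ − ⌈(29·247+117)/275⌉ = ⌈7527/275⌉ − ⌈7280/275⌉ = 28 − 27 = 1
n=30: ⌈(31·247+117)/275⌉ − ⌈(30·247+117)/275⌉ = ⌈7774/275⌉ − ⌈7527/275⌉ = 29 − 28 = 1
n=31: ⌈(32·247+117)/275⌉ − ⌈(31·247+117)/275⌉ = ⌈8021/275⌉ − ⌈7774/275⌉ = 30 − 29 = 1
n=32: ⌈(33·247+117)/275⌉ − ⌈(32·247+117)/275⌉ = ⌈8268/275⌉ − ⌈8021/275⌉ = 31 − 30 = 1
n=33: ⌈(34·247+117)/275⌉ − ⌈(33·247+117)/275⌉ = ⌈8515/275⌉ − ⌈8268/275⌉ = 31 − 31 = 0
n=34: ⌈(35·247+117)/275⌉ − ⌈(34·247+117)/275⌉ = ⌈8762/275⌉ − ⌈8515/275⌉ = 32 − 31 = 1
n=35: ⌈(36·247+117)/275⌉ − ⌈(35·247+117)/275⌉ = ⌈9009/275⌉ − ⌈8762/275⌉ = 33 − 32 = 1
n=36: ⌈(37·247+117)/275⌉ − ⌈(36·247+117)/275⌉ = ⌈9256/275⌉ − ⌈9009/275⌉ = 34 − 33 = 1
n=37: ⌈(38·247+117)/275⌉ − ⌈(37·247+117)/275⌉ = ⌈9503/275⌉ − ⌈9256/275⌉ = 35 − 34 = 1
n=38: ⌈(39·247+117)/275⌉ − ⌈(38·247+117)/275⌉ = ⌈9750/275⌉ − ⌈9503/275⌉ = 36 − 35 = 1
n=39: ⌈(40·247+117)/275⌉ − ⌈(39·247+117)/275⌉ = ⌈9997/275⌉ − ⌈9750/275⌉ = 37 − 36 = 1
n=40: ⌈(41·247+117)/275⌉ − ⌈(40·247+117)/275⌉ = ⌈10244/275⌉ − ⌈9997/275⌉ = 38 − 37 = 1
n=41: ⌈(42·247+117)/275⌉ − ⌈(41·247+117)/275⌉ = ⌈10491/275⌉ − ⌈10244/275⌉ = 39 − 38 = 1
n=42: ⌈(43·247+117)/275⌉ − ⌈(42·247+117)/275⌉ = ⌈10738/275⌉ − ⌈10491/275⌉ = 40 − 39 = 1
n=43: ⌈(44·247+117)/275⌉ − ⌈(43·247+117)/275⌉ = ⌈10985/275⌉ − ⌈10738/275⌉ = 40 − 40 = 0
n=44: ⌈(45·247+117)/275⌉ − ⌈(44·247+117)/275⌉ = ⌈11232/275⌉ − ⌈10985/275⌉ = 41 − 40 = 1
n=45: ⌈(46·247+117)/275⌉ − ⌈(45·247+117)/275⌉ = ⌈11479/275⌉ − ⌈11232/275⌉ = 42 − 41 = 1
n=46: ⌈(47·247+117)/275⌉ − ⌈(46·247+117)/275⌉ = ⌈11726/275⌉ − ⌈11479/275⌉ = 43 − 42 = 1
n=47: ⌈(48·247+117)/275⌉ − ⌈(47·247+117)/275⌉ = ⌈11973/275⌉ − ⌈11726/275⌉ = 44 − 43 = 1
n=48: ⌈(49·247+117)/275⌉ − ⌈(48·247+117)/275⌉ = ⌈12220/275⌉ − ⌈11973/275⌉ = 45 − 44 = 1
n=49: ⌈(50·247+117)/275⌉ − ⌈(49·247+117)/275⌉ = ⌈12467/275⌉ − ⌈12220/275⌉ = 46 − 45 = 1
n=50: ⌈(51·247+117)/275⌉ − ⌈(50·247+117)/275⌉ = ⌈12714/275⌉ − ⌈12467/275⌉ = 47 − 46 = 1
n=51: ⌈(52·247+117)/275⌉ − ⌈(51·247+117)/275⌉ = ⌈12961/275⌉ − ⌈12714/275⌉ = 48 − 47 = 1


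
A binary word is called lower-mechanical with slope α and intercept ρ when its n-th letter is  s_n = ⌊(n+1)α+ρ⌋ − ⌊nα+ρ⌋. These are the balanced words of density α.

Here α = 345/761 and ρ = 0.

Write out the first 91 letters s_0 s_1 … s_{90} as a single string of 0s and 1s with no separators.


0010101010010101010100101010101001010101010010101010100101010101001010101010010101010010101

n=0: ⌊(1·345)/761⌋ − ⌊(0·345)/761⌋ = ⌊345/761⌋ − ⌊0/761⌋ = 0 − 0 = 0
n=1: ⌊(2·345)/761⌋ − ⌊(1·345)/761⌋ = ⌊690/761⌋ − ⌊345/761⌋ = 0 − 0 = 0
n=2: ⌊(3·345)/761⌋ − ⌊(2·345)/761⌋ = ⌊1035/761⌋ − ⌊690/761⌋ = 1 − 0 = 1
n=3: ⌊(4·345)/761⌋ − ⌊(3·345)/761⌋ = ⌊1380/761⌋ − ⌊1035/761⌋ = 1 − 1 = 0
n=4: ⌊(5·345)/761⌋ − ⌊(4·345)/761⌋ = ⌊1725/761⌋ − ⌊1380/761⌋ = 2 − 1 = 1
n=5: ⌊(6·345)/761⌋ − ⌊(5·345)/761⌋ = ⌊2070/761⌋ − ⌊1725/761⌋ = 2 − 2 = 0
n=6: ⌊(7·345)/761⌋ − ⌊(6·345)/761⌋ = ⌊2415/761⌋ − ⌊2070/761⌋ = 3 − 2 = 1
n=7: ⌊(8·345)/761⌋ − ⌊(7·345)/761⌋ = ⌊2760/761⌋ − ⌊2415/761⌋ = 3 − 3 = 0
n=8: ⌊(9·345)/761⌋ − ⌊(8·345)/761⌋ = ⌊3105/761⌋ − ⌊2760/761⌋ = 4 − 3 = 1
n=9: ⌊(10·345)/761⌋ − ⌊(9·345)/761⌋ = ⌊3450/761⌋ − ⌊3105/761⌋ = 4 − 4 = 0
n=10: ⌊(11·345)/761⌋ − ⌊(10·345)/761⌋ = ⌊3795/761⌋ − ⌊3450/761⌋ = 4 − 4 = 0
n=11: ⌊(12·345)/761⌋ − ⌊(11·345)/761⌋ = ⌊4140/761⌋ − ⌊3795/761⌋ = 5 − 4 = 1
n=12: ⌊(13·345)/761⌋ − ⌊(12·345)/761⌋ = ⌊4485/761⌋ − ⌊4140/761⌋ = 5 − 5 = 0
n=13: ⌊(14·345)/761⌋ − ⌊(13·345)/761⌋ = ⌊4830/761⌋ − ⌊4485/761⌋ = 6 − 5 = 1
n=14: ⌊(15·345)/761⌋ − ⌊(14·345)/761⌋ = ⌊5175/761⌋ − ⌊4830/761⌋ = 6 − 6 = 0
n=15: ⌊(16·345)/761⌋ − ⌊(15·345)/761⌋ = ⌊5520/761⌋ − ⌊5175/761⌋ = 7 − 6 = 1
n=16: ⌊(17·345)/761⌋ − ⌊(16·345)/761⌋ = ⌊5865/761⌋ − ⌊5520/761⌋ = 7 − 7 = 0
n=17: ⌊(18·345)/761⌋ − ⌊(17·345)/761⌋ = ⌊6210/761⌋ − ⌊5865/761⌋ = 8 − 7 = 1
n=18: ⌊(19·345)/761⌋ − ⌊(18·345)/761⌋ = ⌊6555/761⌋ − ⌊6210/761⌋ = 8 − 8 = 0
n=19: ⌊(20·345)/761⌋ − ⌊(19·345)/761⌋ = ⌊6900/761⌋ − ⌊6555/761⌋ = 9 − 8 = 1
n=20: ⌊(21·345)/761⌋ − ⌊(20·345)/761⌋ = ⌊7245/761⌋ − ⌊6900/761⌋ = 9 − 9 = 0
n=21: ⌊(22·345)/761⌋ − ⌊(21·345)/761⌋ = ⌊7590/761⌋ − ⌊7245/761⌋ = 9 − 9 = 0
n=22: ⌊(23·345)/761⌋ − ⌊(22·345)/761⌋ = ⌊7935/761⌋ − ⌊7590/761⌋ = 10 − 9 = 1
n=23: ⌊(24·345)/761⌋ − ⌊(23·345)/761⌋ = ⌊8280/761⌋ − ⌊7935/761⌋ = 10 − 10 = 0
n=24: ⌊(25·345)/761⌋ − ⌊(24·345)/761⌋ = ⌊8625/761⌋ − ⌊8280/761⌋ = 11 − 10 = 1
n=25: ⌊(26·345)/761⌋ − ⌊(25·345)/761⌋ = ⌊8970/761⌋ − ⌊8625/761⌋ = 11 − 11 = 0
n=26: ⌊(27·345)/761⌋ − ⌊(26·345)/761⌋ = ⌊9315/761⌋ − ⌊8970/761⌋ = 12 − 11 = 1
n=27: ⌊(28·345)/761⌋ − ⌊(27·345)/761⌋ = ⌊9660/761⌋ − ⌊9315/761⌋ = 12 − 12 = 0
n=28: ⌊(29·345)/761⌋ − ⌊(28·345)/761⌋ = ⌊10005/761⌋ − ⌊9660/761⌋ = 13 − 12 = 1
n=29: ⌊(30·345)/761⌋ − ⌊(29·345)/761⌋ = ⌊10350/761⌋ − ⌊10005/761⌋ = 13 − 13 = 0
n=30: ⌊(31·345)/761⌋ − ⌊(30·345)/761⌋ = ⌊10695/761⌋ − ⌊10350/761⌋ = 14 − 13 = 1
n=31: ⌊(32·345)/761⌋ − ⌊(31·345)/761⌋ = ⌊11040/761⌋ − ⌊10695/761⌋ = 14 − 14 = 0
n=32: ⌊(33·345)/761⌋ − ⌊(32·345)/761⌋ = ⌊11385/761⌋ − ⌊11040/761⌋ = 14 − 14 = 0
n=33: ⌊(34·345)/761⌋ − ⌊(33·345)/761⌋ = ⌊11730/761⌋ − ⌊11385/761⌋ = 15 − 14 = 1
n=34: ⌊(35·345)/761⌋ − ⌊(34·345)/761⌋ = ⌊12075/761⌋ − ⌊11730/761⌋ = 15 − 15 = 0
n=35: ⌊(36·345)/761⌋ − ⌊(35·345)/761⌋ = ⌊12420/761⌋ − ⌊12075/761⌋ = 16 − 15 = 1
n=36: ⌊(37·345)/761⌋ − ⌊(36·345)/761⌋ = ⌊12765/761⌋ − ⌊12420/761⌋ = 16 − 16 = 0
n=37: ⌊(38·345)/761⌋ − ⌊(37·345)/761⌋ = ⌊13110/761⌋ − ⌊12765/761⌋ = 17 − 16 = 1
n=38: ⌊(39·345)/761⌋ − ⌊(38·345)/761⌋ = ⌊13455/761⌋ − ⌊13110/761⌋ = 17 − 17 = 0
n=39: ⌊(40·345)/761⌋ − ⌊(39·345)/761⌋ = ⌊13800/761⌋ − ⌊13455/761⌋ = 18 − 17 = 1
n=40: ⌊(41·345)/761⌋ − ⌊(40·345)/761⌋ = ⌊14145/761⌋ − ⌊13800/761⌋ = 18 − 18 = 0
n=41: ⌊(42·345)/761⌋ − ⌊(41·345)/761⌋ = ⌊14490/761⌋ − ⌊14145/761⌋ = 19 − 18 = 1
n=42: ⌊(43·345)/761⌋ − ⌊(42·345)/761⌋ = ⌊14835/761⌋ − ⌊14490/761⌋ = 19 − 19 = 0
n=43: ⌊(44·345)/761⌋ − ⌊(43·345)/761⌋ = ⌊15180/761⌋ − ⌊14835/761⌋ = 19 − 19 = 0
n=44: ⌊(45·345)/761⌋ − ⌊(44·345)/761⌋ = ⌊15525/761⌋ − ⌊15180/761⌋ = 20 − 19 = 1
n=45: ⌊(46·345)/761⌋ − ⌊(45·345)/761⌋ = ⌊15870/761⌋ − ⌊15525/761⌋ = 20 − 20 = 0
n=46: ⌊(47·345)/761⌋ − ⌊(46·345)/761⌋ = ⌊16215/761⌋ − ⌊15870/761⌋ = 21 − 20 = 1
n=47: ⌊(48·345)/761⌋ − ⌊(47·345)/761⌋ = ⌊16560/761⌋ − ⌊16215/761⌋ = 21 − 21 = 0
n=48: ⌊(49·345)/761⌋ − ⌊(48·345)/761⌋ = ⌊16905/761⌋ − ⌊16560/761⌋ = 22 − 21 = 1
n=49: ⌊(50·345)/761⌋ − ⌊(49·345)/761⌋ = ⌊17250/761⌋ − ⌊16905/761⌋ = 22 − 22 = 0
n=50: ⌊(51·345)/761⌋ − ⌊(50·345)/761⌋ = ⌊17595/761⌋ − ⌊17250/761⌋ = 23 − 22 = 1
n=51: ⌊(52·345)/761⌋ − ⌊(51·345)/761⌋ = ⌊17940/761⌋ − ⌊17595/761⌋ = 23 − 23 = 0
n=52: ⌊(53·345)/761⌋ − ⌊(52·345)/761⌋ = ⌊18285/761⌋ − ⌊17940/761⌋ = 24 − 23 = 1
n=53: ⌊(54·345)/761⌋ − ⌊(53·345)/761⌋ = ⌊18630/761⌋ − ⌊18285/761⌋ = 24 − 24 = 0
n=54: ⌊(55·345)/761⌋ − ⌊(54·345)/761⌋ = ⌊18975/761⌋ − ⌊18630/761⌋ = 24 − 24 = 0
n=55: ⌊(56·345)/761⌋ − ⌊(55·345)/761⌋ = ⌊19320/761⌋ − ⌊18975/761⌋ = 25 − 24 = 1
n=56: ⌊(57·345)/761⌋ − ⌊(56·345)/761⌋ = ⌊19665/761⌋ − ⌊19320/761⌋ = 25 − 25 = 0
n=57: ⌊(58·345)/761⌋ − ⌊(57·345)/761⌋ = ⌊20010/761⌋ − ⌊19665/761⌋ = 26 − 25 = 1
n=58: ⌊(59·345)/761⌋ − ⌊(58·345)/761⌋ = ⌊20355/761⌋ − ⌊20010/761⌋ = 26 − 26 = 0
n=59: ⌊(60·345)/761⌋ − ⌊(59·345)/761⌋ = ⌊20700/761⌋ − ⌊20355/761⌋ = 27 − 26 = 1
n=60: ⌊(61·345)/761⌋ − ⌊(60·345)/761⌋ = ⌊21045/761⌋ − ⌊20700/761⌋ = 27 − 27 = 0
n=61: ⌊(62·345)/761⌋ − ⌊(61·345)/761⌋ = ⌊21390/761⌋ − ⌊21045/761⌋ = 28 − 27 = 1
n=62: ⌊(63·345)/761⌋ − ⌊(62·345)/761⌋ = ⌊21735/761⌋ − ⌊21390/761⌋ = 28 − 28 = 0
n=63: ⌊(64·345)/761⌋ − ⌊(63·345)/761⌋ = ⌊22080/761⌋ − ⌊21735/761⌋ = 29 − 28 = 1
n=64: ⌊(65·345)/761⌋ − ⌊(64·345)/761⌋ = ⌊22425/761⌋ − ⌊22080/761⌋ = 29 − 29 = 0
n=65: ⌊(66·345)/761⌋ − ⌊(65·345)/761⌋ = ⌊22770/761⌋ − ⌊22425/761⌋ = 29 − 29 = 0
n=66: ⌊(67·345)/761⌋ − ⌊(66·345)/761⌋ = ⌊23115/761⌋ − ⌊22770/761⌋ = 30 − 29 = 1
n=67: ⌊(68·345)/761⌋ − ⌊(67·345)/761⌋ = ⌊23460/761⌋ − ⌊23115/761⌋ = 30 − 30 = 0
n=68: ⌊(69·345)/761⌋ − ⌊(68·345)/761⌋ = ⌊23805/761⌋ − ⌊23460/761⌋ = 31 − 30 = 1
n=69: ⌊(70·345)/761⌋ − ⌊(69·345)/761⌋ = ⌊24150/761⌋ − ⌊23805/761⌋ = 31 − 31 = 0
n=70: ⌊(71·345)/761⌋ − ⌊(70·345)/761⌋ = ⌊24495/761⌋ − ⌊24150/761⌋ = 32 − 31 = 1
n=71: ⌊(72·345)/761⌋ − ⌊(71·345)/761⌋ = ⌊24840/761⌋ − ⌊24495/761⌋ = 32 − 32 = 0
n=72: ⌊(73·345)/761⌋ − ⌊(72·345)/761⌋ = ⌊25185/761⌋ − ⌊24840/761⌋ = 33 − 32 = 1
n=73: ⌊(74·345)/761⌋ − ⌊(73·345)/761⌋ = ⌊25530/761⌋ − ⌊25185/761⌋ = 33 − 33 = 0
n=74: ⌊(75·345)/761⌋ − ⌊(74·345)/761⌋ = ⌊25875/761⌋ − ⌊25530/761⌋ = 34 − 33 = 1
n=75: ⌊(76·345)/761⌋ − ⌊(75·345)/761⌋ = ⌊26220/761⌋ − ⌊25875/761⌋ = 34 − 34 = 0
n=76: ⌊(77·345)/761⌋ − ⌊(76·345)/761⌋ = ⌊26565/761⌋ − ⌊26220/761⌋ = 34 − 34 = 0
n=77: ⌊(78·345)/761⌋ − ⌊(77·345)/761⌋ = ⌊26910/761⌋ − ⌊26565/761⌋ = 35 − 34 = 1
n=78: ⌊(79·345)/761⌋ − ⌊(78·345)/761⌋ = ⌊27255/761⌋ − ⌊26910/761⌋ = 35 − 35 = 0
n=79: ⌊(80·345)/761⌋ − ⌊(79·345)/761⌋ = ⌊27600/761⌋ − ⌊27255/761⌋ = 36 − 35 = 1
n=80: ⌊(81·345)/761⌋ − ⌊(80·345)/761⌋ = ⌊27945/761⌋ − ⌊27600/761⌋ = 36 − 36 = 0
n=81: ⌊(82·345)/761⌋ − ⌊(81·345)/761⌋ = ⌊28290/761⌋ − ⌊27945/761⌋ = 37 − 36 = 1
n=82: ⌊(83·345)/761⌋ − ⌊(82·345)/761⌋ = ⌊28635/761⌋ − ⌊28290/761⌋ = 37 − 37 = 0
n=83: ⌊(84·345)/761⌋ − ⌊(83·345)/761⌋ = ⌊28980/761⌋ − ⌊28635/761⌋ = 38 − 37 = 1
n=84: ⌊(85·345)/761⌋ − ⌊(84·345)/761⌋ = ⌊29325/761⌋ − ⌊28980/761⌋ = 38 − 38 = 0
n=85: ⌊(86·345)/761⌋ − ⌊(85·345)/761⌋ = ⌊29670/761⌋ − ⌊29325/761⌋ = 38 − 38 = 0
n=86: ⌊(87·345)/761⌋ − ⌊(86·345)/761⌋ = ⌊30015/761⌋ − ⌊29670/761⌋ = 39 − 38 = 1
n=87: ⌊(88·345)/761⌋ − ⌊(87·345)/761⌋ = ⌊30360/761⌋ − ⌊30015/761⌋ = 39 − 39 = 0
n=88: ⌊(89·345)/761⌋ − ⌊(88·345)/761⌋ = ⌊30705/761⌋ − ⌊30360/761⌋ = 40 − 39 = 1
n=89: ⌊(90·345)/761⌋ − ⌊(89·345)/761⌋ = ⌊31050/761⌋ − ⌊30705/761⌋ = 40 − 40 = 0
n=90: ⌊(91·345)/761⌋ − ⌊(90·345)/761⌋ = ⌊31395/761⌋ − ⌊31050/761⌋ = 41 − 40 = 1
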